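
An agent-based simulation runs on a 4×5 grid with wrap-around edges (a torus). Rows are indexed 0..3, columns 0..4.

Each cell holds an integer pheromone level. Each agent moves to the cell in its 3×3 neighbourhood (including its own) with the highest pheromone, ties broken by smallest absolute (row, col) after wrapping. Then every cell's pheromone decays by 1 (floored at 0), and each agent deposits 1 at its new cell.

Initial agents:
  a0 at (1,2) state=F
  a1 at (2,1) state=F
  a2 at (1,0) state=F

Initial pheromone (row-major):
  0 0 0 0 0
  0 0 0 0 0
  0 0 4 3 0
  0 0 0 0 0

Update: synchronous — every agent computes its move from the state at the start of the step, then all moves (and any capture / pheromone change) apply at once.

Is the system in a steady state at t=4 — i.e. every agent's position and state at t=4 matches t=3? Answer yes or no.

yes

t=1: a0@(2,2) a1@(2,2) a2@(0,0) | pheromone: 1 0 0 0 0 / 0 0 0 0 0 / 0 0 5 2 0 / 0 0 0 0 0
t=2: a0@(2,2) a1@(2,2) a2@(0,0) | pheromone: 1 0 0 0 0 / 0 0 0 0 0 / 0 0 6 1 0 / 0 0 0 0 0
t=3: a0@(2,2) a1@(2,2) a2@(0,0) | pheromone: 1 0 0 0 0 / 0 0 0 0 0 / 0 0 7 0 0 / 0 0 0 0 0
t=4: a0@(2,2) a1@(2,2) a2@(0,0) | pheromone: 1 0 0 0 0 / 0 0 0 0 0 / 0 0 8 0 0 / 0 0 0 0 0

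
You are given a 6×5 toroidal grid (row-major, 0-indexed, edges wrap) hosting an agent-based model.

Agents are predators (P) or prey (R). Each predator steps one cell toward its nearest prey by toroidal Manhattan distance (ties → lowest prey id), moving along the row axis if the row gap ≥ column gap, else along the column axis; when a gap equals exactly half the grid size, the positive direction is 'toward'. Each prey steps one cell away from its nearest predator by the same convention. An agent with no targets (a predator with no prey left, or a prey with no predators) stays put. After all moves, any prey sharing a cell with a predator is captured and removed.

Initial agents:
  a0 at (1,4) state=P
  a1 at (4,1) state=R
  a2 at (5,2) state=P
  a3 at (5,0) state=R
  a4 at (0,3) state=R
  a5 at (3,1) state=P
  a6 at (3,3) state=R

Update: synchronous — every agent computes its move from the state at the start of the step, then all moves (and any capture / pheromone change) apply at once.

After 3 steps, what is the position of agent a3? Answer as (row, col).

t=1: a0@(0,4):P a1@(5,1):R a2@(4,2):P a3@(5,4):R a4@(5,3):R a5@(4,1):P a6@(3,4):R
t=2: a0@(5,4):P a1@(0,1):R a2@(5,2):P a3@(4,4):R a4@(4,3):R a5@(5,1):P a6@(2,4):R
t=3: a0@(4,4):P a1@(1,1):R a2@(0,2):P a3@(3,4):R a4@(3,3):R a5@(0,1):P a6@(1,4):R

(3, 4)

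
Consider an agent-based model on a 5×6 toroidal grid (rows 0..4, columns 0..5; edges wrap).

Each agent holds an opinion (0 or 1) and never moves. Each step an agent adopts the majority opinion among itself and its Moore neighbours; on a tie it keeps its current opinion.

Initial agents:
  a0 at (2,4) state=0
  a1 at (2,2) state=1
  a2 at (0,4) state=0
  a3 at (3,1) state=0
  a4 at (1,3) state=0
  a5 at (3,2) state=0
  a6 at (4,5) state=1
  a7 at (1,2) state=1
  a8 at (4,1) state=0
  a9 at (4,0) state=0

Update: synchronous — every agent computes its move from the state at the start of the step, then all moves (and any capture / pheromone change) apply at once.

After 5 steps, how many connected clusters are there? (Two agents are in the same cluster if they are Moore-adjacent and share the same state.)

1

t=1: a0@(2,4):0 a1@(2,2):0 a2@(0,4):0 a3@(3,1):0 a4@(1,3):0 a5@(3,2):0 a6@(4,5):0 a7@(1,2):1 a8@(4,1):0 a9@(4,0):0
t=2: a0@(2,4):0 a1@(2,2):0 a2@(0,4):0 a3@(3,1):0 a4@(1,3):0 a5@(3,2):0 a6@(4,5):0 a7@(1,2):0 a8@(4,1):0 a9@(4,0):0
t=3: (unchanged — steady state)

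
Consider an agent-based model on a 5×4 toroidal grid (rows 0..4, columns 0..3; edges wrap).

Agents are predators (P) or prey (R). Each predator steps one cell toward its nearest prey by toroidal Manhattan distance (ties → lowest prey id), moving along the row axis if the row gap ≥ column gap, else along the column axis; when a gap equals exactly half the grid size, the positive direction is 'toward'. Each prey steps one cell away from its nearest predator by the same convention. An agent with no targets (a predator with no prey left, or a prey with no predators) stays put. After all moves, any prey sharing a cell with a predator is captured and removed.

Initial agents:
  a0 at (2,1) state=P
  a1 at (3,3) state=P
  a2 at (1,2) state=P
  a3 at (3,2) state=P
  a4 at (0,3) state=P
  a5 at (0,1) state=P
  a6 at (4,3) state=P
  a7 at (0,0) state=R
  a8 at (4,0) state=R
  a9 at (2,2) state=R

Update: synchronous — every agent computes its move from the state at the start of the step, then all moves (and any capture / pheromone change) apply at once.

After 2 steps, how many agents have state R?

t=1: a0@(2,2):P a1@(4,3):P a2@(2,2):P a3@(2,2):P a4@(0,0):P a5@(0,0):P a6@(4,0):P a7@(0,1):R a8@(4,1):R a9@(2,3):R
t=2: a0@(2,3):P a1@(4,0):P a2@(2,3):P a3@(2,3):P a4@(0,1):P a5@(0,1):P a6@(4,1):P a7@(0,2):R a8@(4,2):R a9@(2,0):R

3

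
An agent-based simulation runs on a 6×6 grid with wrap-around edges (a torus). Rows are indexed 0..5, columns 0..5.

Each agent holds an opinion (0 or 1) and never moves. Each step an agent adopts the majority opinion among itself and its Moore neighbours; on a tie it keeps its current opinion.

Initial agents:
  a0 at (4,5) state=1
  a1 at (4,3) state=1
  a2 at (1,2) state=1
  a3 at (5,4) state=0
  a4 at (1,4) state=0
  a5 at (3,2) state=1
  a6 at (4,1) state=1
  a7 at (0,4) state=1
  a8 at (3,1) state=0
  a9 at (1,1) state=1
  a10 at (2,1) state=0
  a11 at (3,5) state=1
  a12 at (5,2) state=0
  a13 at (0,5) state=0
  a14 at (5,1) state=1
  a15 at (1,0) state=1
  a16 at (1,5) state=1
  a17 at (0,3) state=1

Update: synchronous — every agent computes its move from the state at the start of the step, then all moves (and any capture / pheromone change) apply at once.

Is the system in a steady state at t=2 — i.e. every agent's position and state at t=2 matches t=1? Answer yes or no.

no

t=1: a0@(4,5):1 a1@(4,3):1 a2@(1,2):1 a3@(5,4):1 a4@(1,4):1 a5@(3,2):1 a6@(4,1):1 a7@(0,4):1 a8@(3,1):0 a9@(1,1):1 a10@(2,1):1 a11@(3,5):1 a12@(5,2):1 a13@(0,5):0 a14@(5,1):1 a15@(1,0):1 a16@(1,5):1 a17@(0,3):1
t=2: a0@(4,5):1 a1@(4,3):1 a2@(1,2):1 a3@(5,4):1 a4@(1,4):1 a5@(3,2):1 a6@(4,1):1 a7@(0,4):1 a8@(3,1):1 a9@(1,1):1 a10@(2,1):1 a11@(3,5):1 a12@(5,2):1 a13@(0,5):1 a14@(5,1):1 a15@(1,0):1 a16@(1,5):1 a17@(0,3):1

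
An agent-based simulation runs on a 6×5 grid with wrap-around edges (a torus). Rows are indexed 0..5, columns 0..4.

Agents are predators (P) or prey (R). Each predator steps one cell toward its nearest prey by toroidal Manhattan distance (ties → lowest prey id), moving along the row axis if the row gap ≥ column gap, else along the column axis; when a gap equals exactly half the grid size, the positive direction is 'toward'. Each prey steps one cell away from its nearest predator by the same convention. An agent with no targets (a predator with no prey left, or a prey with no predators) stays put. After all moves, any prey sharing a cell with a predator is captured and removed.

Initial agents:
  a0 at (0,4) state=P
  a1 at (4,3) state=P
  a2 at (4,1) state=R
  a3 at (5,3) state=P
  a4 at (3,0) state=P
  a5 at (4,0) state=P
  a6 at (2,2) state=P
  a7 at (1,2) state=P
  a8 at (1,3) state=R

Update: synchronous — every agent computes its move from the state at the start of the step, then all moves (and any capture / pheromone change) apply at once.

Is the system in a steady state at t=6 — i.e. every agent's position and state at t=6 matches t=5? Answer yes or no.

t=1: a0@(1,4):P a1@(4,2):P a3@(0,3):P a4@(4,0):P a5@(4,1):P a6@(1,2):P a7@(1,3):P
t=2: (unchanged — steady state)

yes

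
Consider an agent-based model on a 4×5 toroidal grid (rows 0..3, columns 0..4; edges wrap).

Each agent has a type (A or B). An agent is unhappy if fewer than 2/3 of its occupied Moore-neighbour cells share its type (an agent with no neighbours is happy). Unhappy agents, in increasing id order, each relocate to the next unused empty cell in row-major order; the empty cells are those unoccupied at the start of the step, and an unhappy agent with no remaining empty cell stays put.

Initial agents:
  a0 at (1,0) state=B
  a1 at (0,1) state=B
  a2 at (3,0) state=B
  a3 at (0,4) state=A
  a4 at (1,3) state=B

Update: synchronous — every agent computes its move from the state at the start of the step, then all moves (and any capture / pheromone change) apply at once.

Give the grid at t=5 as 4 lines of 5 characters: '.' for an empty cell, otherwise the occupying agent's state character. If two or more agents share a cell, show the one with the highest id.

BBBA.
.B...
.....
.....

t=1: a0@(0,0):B a1@(0,1):B a2@(0,2):B a3@(0,3):A a4@(1,1):B
t=2: a0@(0,0):B a1@(0,1):B a2@(0,2):B a3@(0,4):A a4@(1,1):B
t=3: a0@(0,0):B a1@(0,1):B a2@(0,2):B a3@(0,3):A a4@(1,1):B
t=4: a0@(0,0):B a1@(0,1):B a2@(0,2):B a3@(0,4):A a4@(1,1):B
t=5: a0@(0,0):B a1@(0,1):B a2@(0,2):B a3@(0,3):A a4@(1,1):B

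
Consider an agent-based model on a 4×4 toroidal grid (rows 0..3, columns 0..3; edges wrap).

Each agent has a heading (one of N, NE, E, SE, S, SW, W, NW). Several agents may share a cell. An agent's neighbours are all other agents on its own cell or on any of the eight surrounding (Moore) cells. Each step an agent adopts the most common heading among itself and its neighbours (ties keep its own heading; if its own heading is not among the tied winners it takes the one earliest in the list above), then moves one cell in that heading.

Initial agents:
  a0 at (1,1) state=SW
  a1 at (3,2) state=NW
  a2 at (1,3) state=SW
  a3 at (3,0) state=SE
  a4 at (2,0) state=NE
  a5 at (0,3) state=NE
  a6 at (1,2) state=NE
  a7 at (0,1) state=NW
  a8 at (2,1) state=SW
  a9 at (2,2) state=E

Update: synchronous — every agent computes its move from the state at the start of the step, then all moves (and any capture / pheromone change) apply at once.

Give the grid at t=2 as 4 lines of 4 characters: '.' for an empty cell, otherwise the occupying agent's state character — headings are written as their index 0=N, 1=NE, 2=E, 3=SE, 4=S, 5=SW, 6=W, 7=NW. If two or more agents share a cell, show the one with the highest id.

5.55
...5
....
5..5

t=1: a0@(2,0):SW a1@(2,1):NW a2@(0,0):NE a3@(2,1):NE a4@(3,3):SW a5@(3,0):NE a6@(2,1):SW a7@(3,0):NW a8@(3,0):SW a9@(3,1):SW
t=2: a0@(3,3):SW a1@(3,0):SW a2@(1,3):SW a3@(3,0):SW a4@(0,2):SW a5@(0,3):SW a6@(3,0):SW a7@(0,3):SW a8@(0,3):SW a9@(0,0):SW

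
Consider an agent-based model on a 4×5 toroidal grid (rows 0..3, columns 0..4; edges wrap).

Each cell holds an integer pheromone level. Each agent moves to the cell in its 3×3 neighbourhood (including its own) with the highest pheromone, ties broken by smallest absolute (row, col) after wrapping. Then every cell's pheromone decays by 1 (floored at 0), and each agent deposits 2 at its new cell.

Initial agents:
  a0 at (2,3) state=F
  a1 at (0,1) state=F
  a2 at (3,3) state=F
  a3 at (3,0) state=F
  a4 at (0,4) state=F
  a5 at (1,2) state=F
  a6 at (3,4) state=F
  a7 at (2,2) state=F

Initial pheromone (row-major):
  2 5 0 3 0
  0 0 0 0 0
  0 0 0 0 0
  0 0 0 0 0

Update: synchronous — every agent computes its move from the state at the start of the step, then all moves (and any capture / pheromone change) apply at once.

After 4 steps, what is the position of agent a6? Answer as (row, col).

(0, 3)

t=1: a0@(1,2) a1@(0,1) a2@(0,3) a3@(0,1) a4@(0,3) a5@(0,1) a6@(0,3) a7@(1,1) | pheromone: 1 10 0 8 0 / 0 2 2 0 0 / 0 0 0 0 0 / 0 0 0 0 0
t=2: a0@(0,1) a1@(0,1) a2@(0,3) a3@(0,1) a4@(0,3) a5@(0,1) a6@(0,3) a7@(0,1) | pheromone: 0 19 0 13 0 / 0 1 1 0 0 / 0 0 0 0 0 / 0 0 0 0 0
t=3: a0@(0,1) a1@(0,1) a2@(0,3) a3@(0,1) a4@(0,3) a5@(0,1) a6@(0,3) a7@(0,1) | pheromone: 0 28 0 18 0 / 0 0 0 0 0 / 0 0 0 0 0 / 0 0 0 0 0
t=4: a0@(0,1) a1@(0,1) a2@(0,3) a3@(0,1) a4@(0,3) a5@(0,1) a6@(0,3) a7@(0,1) | pheromone: 0 37 0 23 0 / 0 0 0 0 0 / 0 0 0 0 0 / 0 0 0 0 0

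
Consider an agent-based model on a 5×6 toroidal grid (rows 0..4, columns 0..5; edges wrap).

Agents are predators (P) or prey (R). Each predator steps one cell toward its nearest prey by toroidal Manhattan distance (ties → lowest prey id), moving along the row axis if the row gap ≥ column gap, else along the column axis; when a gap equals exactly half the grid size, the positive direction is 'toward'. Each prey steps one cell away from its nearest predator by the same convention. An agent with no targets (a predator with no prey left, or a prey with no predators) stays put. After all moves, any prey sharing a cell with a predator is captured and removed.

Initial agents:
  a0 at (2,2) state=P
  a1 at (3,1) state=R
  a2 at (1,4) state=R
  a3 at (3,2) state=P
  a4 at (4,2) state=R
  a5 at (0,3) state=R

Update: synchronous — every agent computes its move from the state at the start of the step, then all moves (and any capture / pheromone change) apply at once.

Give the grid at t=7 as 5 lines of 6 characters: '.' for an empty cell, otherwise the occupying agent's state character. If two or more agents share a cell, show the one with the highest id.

..R...
...R.R
......
RPP...
......

t=1: a0@(3,2):P a1@(3,0):R a2@(1,5):R a3@(3,1):P a4@(0,2):R a5@(4,3):R
t=2: a0@(3,1):P a1@(3,5):R a2@(0,5):R a3@(3,0):P a4@(1,2):R a5@(0,3):R
t=3: a0@(3,0):P a1@(3,4):R a2@(1,5):R a3@(3,5):P a4@(0,2):R a5@(1,3):R
t=4: a0@(3,5):P a1@(3,3):R a2@(0,5):R a3@(3,4):P a4@(1,2):R a5@(0,3):R
t=5: a0@(3,4):P a1@(3,2):R a2@(1,5):R a3@(3,3):P a4@(0,2):R a5@(1,3):R
t=6: a0@(3,3):P a1@(3,1):R a2@(0,5):R a3@(3,2):P a4@(1,2):R a5@(0,3):R
t=7: a0@(3,2):P a1@(3,0):R a2@(1,5):R a3@(3,1):P a4@(0,2):R a5@(1,3):R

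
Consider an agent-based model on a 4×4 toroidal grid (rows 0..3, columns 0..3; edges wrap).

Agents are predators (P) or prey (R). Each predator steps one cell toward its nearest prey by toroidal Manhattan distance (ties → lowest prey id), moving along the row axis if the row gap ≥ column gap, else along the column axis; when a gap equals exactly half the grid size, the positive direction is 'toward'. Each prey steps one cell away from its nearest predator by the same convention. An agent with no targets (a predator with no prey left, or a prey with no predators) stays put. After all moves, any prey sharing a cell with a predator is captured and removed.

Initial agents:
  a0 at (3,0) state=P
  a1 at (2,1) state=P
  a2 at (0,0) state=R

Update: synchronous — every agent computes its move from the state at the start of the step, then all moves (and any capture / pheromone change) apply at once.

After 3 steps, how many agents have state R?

1

t=1: a0@(0,0):P a1@(3,1):P a2@(1,0):R
t=2: a0@(1,0):P a1@(0,1):P a2@(2,0):R
t=3: a0@(2,0):P a1@(1,1):P a2@(3,0):R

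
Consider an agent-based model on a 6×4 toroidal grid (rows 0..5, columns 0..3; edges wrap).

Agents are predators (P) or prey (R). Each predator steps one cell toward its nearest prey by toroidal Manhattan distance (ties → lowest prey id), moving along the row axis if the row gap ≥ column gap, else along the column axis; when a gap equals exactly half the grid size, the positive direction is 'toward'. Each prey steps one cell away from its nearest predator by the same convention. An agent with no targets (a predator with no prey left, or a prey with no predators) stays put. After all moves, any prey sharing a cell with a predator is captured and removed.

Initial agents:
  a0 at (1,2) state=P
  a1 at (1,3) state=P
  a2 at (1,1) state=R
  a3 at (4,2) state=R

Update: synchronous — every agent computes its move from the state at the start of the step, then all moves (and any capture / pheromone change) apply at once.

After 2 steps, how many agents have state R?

1

t=1: a0@(1,1):P a1@(1,0):P a3@(3,2):R
t=2: a0@(2,1):P a1@(2,0):P a3@(4,2):R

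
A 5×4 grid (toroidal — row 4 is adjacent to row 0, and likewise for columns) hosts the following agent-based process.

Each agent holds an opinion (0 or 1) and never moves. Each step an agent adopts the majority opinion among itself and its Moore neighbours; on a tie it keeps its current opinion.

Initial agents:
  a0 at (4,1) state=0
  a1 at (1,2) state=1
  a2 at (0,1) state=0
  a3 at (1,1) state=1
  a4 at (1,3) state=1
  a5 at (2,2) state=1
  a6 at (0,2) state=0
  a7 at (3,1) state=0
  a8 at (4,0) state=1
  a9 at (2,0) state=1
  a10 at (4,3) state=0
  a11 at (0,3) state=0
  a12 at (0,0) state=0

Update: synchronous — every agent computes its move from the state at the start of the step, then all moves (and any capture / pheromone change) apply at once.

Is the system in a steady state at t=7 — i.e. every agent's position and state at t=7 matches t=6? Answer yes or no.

yes

t=1: a0@(4,1):0 a1@(1,2):1 a2@(0,1):0 a3@(1,1):1 a4@(1,3):1 a5@(2,2):1 a6@(0,2):0 a7@(3,1):1 a8@(4,0):0 a9@(2,0):1 a10@(4,3):0 a11@(0,3):0 a12@(0,0):0
t=2: (unchanged — steady state)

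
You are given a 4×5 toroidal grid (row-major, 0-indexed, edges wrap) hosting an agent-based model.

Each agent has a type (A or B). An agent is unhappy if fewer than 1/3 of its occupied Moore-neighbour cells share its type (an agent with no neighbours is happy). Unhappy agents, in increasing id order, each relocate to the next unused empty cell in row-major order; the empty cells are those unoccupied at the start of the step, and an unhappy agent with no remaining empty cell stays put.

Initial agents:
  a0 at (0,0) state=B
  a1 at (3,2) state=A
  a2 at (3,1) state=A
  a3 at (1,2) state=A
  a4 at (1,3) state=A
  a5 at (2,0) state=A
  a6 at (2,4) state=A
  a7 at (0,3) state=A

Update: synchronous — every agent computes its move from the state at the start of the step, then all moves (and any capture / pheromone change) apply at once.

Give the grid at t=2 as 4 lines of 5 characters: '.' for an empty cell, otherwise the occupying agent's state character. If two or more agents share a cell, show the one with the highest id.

t=1: a0@(0,1):B a1@(3,2):A a2@(3,1):A a3@(1,2):A a4@(1,3):A a5@(2,0):A a6@(2,4):A a7@(0,3):A
t=2: a0@(0,0):B a1@(3,2):A a2@(3,1):A a3@(1,2):A a4@(1,3):A a5@(2,0):A a6@(2,4):A a7@(0,3):A

B..A.
..AA.
A...A
.AA..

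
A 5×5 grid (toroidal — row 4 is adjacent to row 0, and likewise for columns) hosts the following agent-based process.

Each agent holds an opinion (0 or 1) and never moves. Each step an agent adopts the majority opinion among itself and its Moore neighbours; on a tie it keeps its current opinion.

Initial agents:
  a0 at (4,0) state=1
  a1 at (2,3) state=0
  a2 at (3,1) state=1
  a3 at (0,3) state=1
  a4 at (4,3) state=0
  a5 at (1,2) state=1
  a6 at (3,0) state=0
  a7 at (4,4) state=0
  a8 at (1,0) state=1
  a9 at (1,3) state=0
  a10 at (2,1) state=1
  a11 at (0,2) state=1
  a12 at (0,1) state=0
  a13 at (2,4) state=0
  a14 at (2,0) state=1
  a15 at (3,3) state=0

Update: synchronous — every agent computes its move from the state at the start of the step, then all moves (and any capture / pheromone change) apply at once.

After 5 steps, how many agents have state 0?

6

t=1: a0@(4,0):0 a1@(2,3):0 a2@(3,1):1 a3@(0,3):1 a4@(4,3):0 a5@(1,2):1 a6@(3,0):1 a7@(4,4):0 a8@(1,0):1 a9@(1,3):0 a10@(2,1):1 a11@(0,2):1 a12@(0,1):1 a13@(2,4):0 a14@(2,0):1 a15@(3,3):0
t=2: a0@(4,0):1 a1@(2,3):0 a2@(3,1):1 a3@(0,3):1 a4@(4,3):0 a5@(1,2):1 a6@(3,0):1 a7@(4,4):0 a8@(1,0):1 a9@(1,3):0 a10@(2,1):1 a11@(0,2):1 a12@(0,1):1 a13@(2,4):0 a14@(2,0):1 a15@(3,3):0
t=3: (unchanged — steady state)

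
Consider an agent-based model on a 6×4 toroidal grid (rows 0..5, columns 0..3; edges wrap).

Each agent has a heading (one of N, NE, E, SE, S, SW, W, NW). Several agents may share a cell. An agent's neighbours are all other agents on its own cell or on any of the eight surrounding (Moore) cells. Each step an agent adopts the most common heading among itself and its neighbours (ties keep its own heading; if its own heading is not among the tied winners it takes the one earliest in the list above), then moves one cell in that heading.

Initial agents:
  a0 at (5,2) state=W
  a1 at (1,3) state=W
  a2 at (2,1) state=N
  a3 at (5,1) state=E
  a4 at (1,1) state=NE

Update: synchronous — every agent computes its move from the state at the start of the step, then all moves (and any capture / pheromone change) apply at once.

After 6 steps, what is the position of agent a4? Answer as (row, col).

t=1: a0@(5,1):W a1@(1,2):W a2@(1,1):N a3@(5,2):E a4@(0,2):NE
t=2: a0@(5,0):W a1@(1,1):W a2@(0,1):N a3@(5,3):E a4@(0,1):W
t=3: a0@(5,3):W a1@(1,0):W a2@(0,0):W a3@(5,0):E a4@(0,0):W
t=4: a0@(5,2):W a1@(1,3):W a2@(0,3):W a3@(5,3):W a4@(0,3):W
t=5: a0@(5,1):W a1@(1,2):W a2@(0,2):W a3@(5,2):W a4@(0,2):W
t=6: a0@(5,0):W a1@(1,1):W a2@(0,1):W a3@(5,1):W a4@(0,1):W

(0, 1)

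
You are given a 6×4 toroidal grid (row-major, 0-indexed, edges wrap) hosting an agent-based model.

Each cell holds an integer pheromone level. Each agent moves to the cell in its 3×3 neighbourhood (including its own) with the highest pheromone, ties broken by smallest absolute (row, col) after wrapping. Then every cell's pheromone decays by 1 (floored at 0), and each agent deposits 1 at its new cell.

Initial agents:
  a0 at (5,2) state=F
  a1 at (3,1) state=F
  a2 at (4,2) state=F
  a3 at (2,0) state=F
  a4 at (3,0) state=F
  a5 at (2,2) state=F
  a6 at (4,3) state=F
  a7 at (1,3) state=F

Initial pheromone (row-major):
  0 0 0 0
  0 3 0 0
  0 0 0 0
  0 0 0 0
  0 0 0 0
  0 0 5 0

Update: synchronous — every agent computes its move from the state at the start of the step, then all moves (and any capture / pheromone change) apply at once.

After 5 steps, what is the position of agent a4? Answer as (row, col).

(1, 1)

t=1: a0@(5,2) a1@(2,0) a2@(5,2) a3@(1,1) a4@(2,0) a5@(1,1) a6@(5,2) a7@(0,0) | pheromone: 1 0 0 0 / 0 4 0 0 / 2 0 0 0 / 0 0 0 0 / 0 0 0 0 / 0 0 7 0
t=2: a0@(5,2) a1@(1,1) a2@(5,2) a3@(1,1) a4@(1,1) a5@(1,1) a6@(5,2) a7@(1,1) | pheromone: 0 0 0 0 / 0 8 0 0 / 1 0 0 0 / 0 0 0 0 / 0 0 0 0 / 0 0 9 0
t=3: a0@(5,2) a1@(1,1) a2@(5,2) a3@(1,1) a4@(1,1) a5@(1,1) a6@(5,2) a7@(1,1) | pheromone: 0 0 0 0 / 0 12 0 0 / 0 0 0 0 / 0 0 0 0 / 0 0 0 0 / 0 0 11 0
t=4: a0@(5,2) a1@(1,1) a2@(5,2) a3@(1,1) a4@(1,1) a5@(1,1) a6@(5,2) a7@(1,1) | pheromone: 0 0 0 0 / 0 16 0 0 / 0 0 0 0 / 0 0 0 0 / 0 0 0 0 / 0 0 13 0
t=5: a0@(5,2) a1@(1,1) a2@(5,2) a3@(1,1) a4@(1,1) a5@(1,1) a6@(5,2) a7@(1,1) | pheromone: 0 0 0 0 / 0 20 0 0 / 0 0 0 0 / 0 0 0 0 / 0 0 0 0 / 0 0 15 0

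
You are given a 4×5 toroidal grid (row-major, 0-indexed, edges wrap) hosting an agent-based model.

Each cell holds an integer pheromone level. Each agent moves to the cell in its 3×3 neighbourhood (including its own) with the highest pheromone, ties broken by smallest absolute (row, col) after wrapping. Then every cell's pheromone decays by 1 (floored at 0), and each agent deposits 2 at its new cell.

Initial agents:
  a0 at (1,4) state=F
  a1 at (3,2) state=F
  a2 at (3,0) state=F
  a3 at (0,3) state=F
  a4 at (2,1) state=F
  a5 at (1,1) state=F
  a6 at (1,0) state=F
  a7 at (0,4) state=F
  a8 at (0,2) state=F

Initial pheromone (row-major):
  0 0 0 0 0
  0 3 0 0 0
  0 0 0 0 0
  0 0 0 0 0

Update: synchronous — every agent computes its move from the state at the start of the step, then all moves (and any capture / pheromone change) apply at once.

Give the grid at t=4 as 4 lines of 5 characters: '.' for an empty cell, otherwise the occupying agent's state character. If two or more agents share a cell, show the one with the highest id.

.....
.F...
.....
.....

t=1: a0@(0,0) a1@(0,1) a2@(0,0) a3@(0,2) a4@(1,1) a5@(1,1) a6@(1,1) a7@(0,0) a8@(1,1) | pheromone: 6 2 2 0 0 / 0 10 0 0 0 / 0 0 0 0 0 / 0 0 0 0 0
t=2: a0@(1,1) a1@(1,1) a2@(1,1) a3@(1,1) a4@(1,1) a5@(1,1) a6@(1,1) a7@(1,1) a8@(1,1) | pheromone: 5 1 1 0 0 / 0 27 0 0 0 / 0 0 0 0 0 / 0 0 0 0 0
t=3: a0@(1,1) a1@(1,1) a2@(1,1) a3@(1,1) a4@(1,1) a5@(1,1) a6@(1,1) a7@(1,1) a8@(1,1) | pheromone: 4 0 0 0 0 / 0 44 0 0 0 / 0 0 0 0 0 / 0 0 0 0 0
t=4: a0@(1,1) a1@(1,1) a2@(1,1) a3@(1,1) a4@(1,1) a5@(1,1) a6@(1,1) a7@(1,1) a8@(1,1) | pheromone: 3 0 0 0 0 / 0 61 0 0 0 / 0 0 0 0 0 / 0 0 0 0 0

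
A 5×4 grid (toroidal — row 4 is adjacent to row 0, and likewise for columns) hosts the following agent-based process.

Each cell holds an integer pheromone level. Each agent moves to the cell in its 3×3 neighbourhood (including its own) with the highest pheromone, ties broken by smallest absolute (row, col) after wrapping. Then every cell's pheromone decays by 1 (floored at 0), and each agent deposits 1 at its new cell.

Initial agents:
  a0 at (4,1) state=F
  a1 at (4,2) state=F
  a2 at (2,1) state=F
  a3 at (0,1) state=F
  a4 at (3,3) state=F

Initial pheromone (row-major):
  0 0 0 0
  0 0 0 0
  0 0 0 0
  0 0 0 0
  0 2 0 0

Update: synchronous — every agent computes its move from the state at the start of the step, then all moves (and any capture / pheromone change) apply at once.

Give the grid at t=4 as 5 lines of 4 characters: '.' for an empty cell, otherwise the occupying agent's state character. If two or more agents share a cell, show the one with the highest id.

....
F...
....
....
.F..

t=1: a0@(4,1) a1@(4,1) a2@(1,0) a3@(4,1) a4@(2,0) | pheromone: 0 0 0 0 / 1 0 0 0 / 1 0 0 0 / 0 0 0 0 / 0 4 0 0
t=2: a0@(4,1) a1@(4,1) a2@(1,0) a3@(4,1) a4@(1,0) | pheromone: 0 0 0 0 / 2 0 0 0 / 0 0 0 0 / 0 0 0 0 / 0 6 0 0
t=3: a0@(4,1) a1@(4,1) a2@(1,0) a3@(4,1) a4@(1,0) | pheromone: 0 0 0 0 / 3 0 0 0 / 0 0 0 0 / 0 0 0 0 / 0 8 0 0
t=4: a0@(4,1) a1@(4,1) a2@(1,0) a3@(4,1) a4@(1,0) | pheromone: 0 0 0 0 / 4 0 0 0 / 0 0 0 0 / 0 0 0 0 / 0 10 0 0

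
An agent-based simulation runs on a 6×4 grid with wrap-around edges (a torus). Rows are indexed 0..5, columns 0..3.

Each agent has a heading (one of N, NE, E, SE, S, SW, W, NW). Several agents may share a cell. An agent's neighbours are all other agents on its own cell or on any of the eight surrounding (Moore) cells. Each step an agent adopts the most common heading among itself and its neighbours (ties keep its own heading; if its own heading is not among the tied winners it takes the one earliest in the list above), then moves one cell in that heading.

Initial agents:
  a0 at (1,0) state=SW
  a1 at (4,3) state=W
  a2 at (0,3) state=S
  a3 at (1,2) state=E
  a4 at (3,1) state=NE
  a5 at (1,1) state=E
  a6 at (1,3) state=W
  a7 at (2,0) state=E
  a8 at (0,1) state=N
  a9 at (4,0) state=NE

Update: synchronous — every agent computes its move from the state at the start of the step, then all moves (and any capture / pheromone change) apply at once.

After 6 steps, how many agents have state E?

t=1: a0@(1,1):E a1@(4,2):W a2@(1,3):S a3@(1,3):E a4@(2,2):NE a5@(1,2):E a6@(1,0):E a7@(2,1):E a8@(0,2):E a9@(3,1):NE
t=2: a0@(1,2):E a1@(4,1):W a2@(1,0):E a3@(1,0):E a4@(2,3):E a5@(1,3):E a6@(1,1):E a7@(2,2):E a8@(0,3):E a9@(2,2):NE
t=3: a0@(1,3):E a1@(4,0):W a2@(1,1):E a3@(1,1):E a4@(2,0):E a5@(1,0):E a6@(1,2):E a7@(2,3):E a8@(0,0):E a9@(2,3):E
t=4: a0@(1,0):E a1@(4,3):W a2@(1,2):E a3@(1,2):E a4@(2,1):E a5@(1,1):E a6@(1,3):E a7@(2,0):E a8@(0,1):E a9@(2,0):E
t=5: a0@(1,1):E a1@(4,2):W a2@(1,3):E a3@(1,3):E a4@(2,2):E a5@(1,2):E a6@(1,0):E a7@(2,1):E a8@(0,2):E a9@(2,1):E
t=6: a0@(1,2):E a1@(4,1):W a2@(1,0):E a3@(1,0):E a4@(2,3):E a5@(1,3):E a6@(1,1):E a7@(2,2):E a8@(0,3):E a9@(2,2):E

9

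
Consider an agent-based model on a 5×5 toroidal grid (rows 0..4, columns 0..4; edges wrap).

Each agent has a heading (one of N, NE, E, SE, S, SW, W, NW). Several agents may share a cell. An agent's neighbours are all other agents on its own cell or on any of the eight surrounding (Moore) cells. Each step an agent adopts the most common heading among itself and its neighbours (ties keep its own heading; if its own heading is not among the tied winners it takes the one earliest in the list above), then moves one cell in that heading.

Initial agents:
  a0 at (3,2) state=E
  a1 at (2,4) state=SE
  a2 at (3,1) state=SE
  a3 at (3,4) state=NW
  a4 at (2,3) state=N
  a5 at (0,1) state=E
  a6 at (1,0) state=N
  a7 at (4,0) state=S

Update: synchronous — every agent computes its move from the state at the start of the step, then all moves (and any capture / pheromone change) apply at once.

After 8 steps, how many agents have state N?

8

t=1: a0@(3,3):E a1@(1,4):N a2@(4,2):SE a3@(2,3):NW a4@(1,3):N a5@(0,2):E a6@(0,0):N a7@(0,0):S
t=2: a0@(3,4):E a1@(0,4):N a2@(4,3):E a3@(1,3):N a4@(0,3):N a5@(0,3):E a6@(4,0):N a7@(4,0):N
t=3: a0@(3,0):E a1@(4,4):N a2@(4,4):E a3@(0,3):N a4@(4,3):N a5@(4,3):N a6@(3,0):N a7@(3,0):N
t=4: a0@(2,0):N a1@(3,4):N a2@(3,4):N a3@(4,3):N a4@(3,3):N a5@(3,3):N a6@(2,0):N a7@(2,0):N
t=5: a0@(1,0):N a1@(2,4):N a2@(2,4):N a3@(3,3):N a4@(2,3):N a5@(2,3):N a6@(1,0):N a7@(1,0):N
t=6: a0@(0,0):N a1@(1,4):N a2@(1,4):N a3@(2,3):N a4@(1,3):N a5@(1,3):N a6@(0,0):N a7@(0,0):N
t=7: a0@(4,0):N a1@(0,4):N a2@(0,4):N a3@(1,3):N a4@(0,3):N a5@(0,3):N a6@(4,0):N a7@(4,0):N
t=8: a0@(3,0):N a1@(4,4):N a2@(4,4):N a3@(0,3):N a4@(4,3):N a5@(4,3):N a6@(3,0):N a7@(3,0):N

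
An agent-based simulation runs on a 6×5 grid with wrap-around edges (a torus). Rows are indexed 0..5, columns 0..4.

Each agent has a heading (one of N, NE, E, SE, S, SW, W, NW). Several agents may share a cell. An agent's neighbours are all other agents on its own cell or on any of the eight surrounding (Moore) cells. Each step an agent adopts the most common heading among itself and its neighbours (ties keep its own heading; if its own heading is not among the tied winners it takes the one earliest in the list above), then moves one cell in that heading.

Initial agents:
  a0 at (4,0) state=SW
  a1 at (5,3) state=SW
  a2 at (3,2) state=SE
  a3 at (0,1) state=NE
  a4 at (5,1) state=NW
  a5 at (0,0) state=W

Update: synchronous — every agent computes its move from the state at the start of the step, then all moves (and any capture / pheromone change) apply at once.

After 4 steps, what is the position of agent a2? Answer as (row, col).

t=1: a0@(5,4):SW a1@(0,2):SW a2@(4,3):SE a3@(5,2):NE a4@(4,0):NW a5@(0,4):W
t=2: a0@(0,3):SW a1@(1,1):SW a2@(5,4):SE a3@(4,3):NE a4@(3,4):NW a5@(0,3):W
t=3: a0@(1,2):SW a1@(2,0):SW a2@(0,0):SE a3@(3,4):NE a4@(2,3):NW a5@(0,2):W
t=4: a0@(2,1):SW a1@(3,4):SW a2@(1,1):SE a3@(2,0):NE a4@(1,2):NW a5@(0,1):W

(1, 1)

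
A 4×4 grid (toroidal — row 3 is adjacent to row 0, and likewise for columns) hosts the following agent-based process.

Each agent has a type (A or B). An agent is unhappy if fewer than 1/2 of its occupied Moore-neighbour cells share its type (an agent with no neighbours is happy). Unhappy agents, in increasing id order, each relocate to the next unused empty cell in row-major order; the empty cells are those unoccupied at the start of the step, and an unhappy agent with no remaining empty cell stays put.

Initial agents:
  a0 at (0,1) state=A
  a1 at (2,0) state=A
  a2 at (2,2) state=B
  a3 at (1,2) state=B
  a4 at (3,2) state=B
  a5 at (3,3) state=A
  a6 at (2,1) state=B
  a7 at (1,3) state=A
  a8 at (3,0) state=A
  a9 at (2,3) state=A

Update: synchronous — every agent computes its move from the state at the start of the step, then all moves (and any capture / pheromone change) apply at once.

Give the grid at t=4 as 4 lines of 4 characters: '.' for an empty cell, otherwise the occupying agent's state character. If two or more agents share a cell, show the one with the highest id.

t=1: a0@(0,0):A a1@(2,0):A a2@(2,2):B a3@(0,2):B a4@(0,3):B a5@(3,3):A a6@(2,1):B a7@(1,3):A a8@(3,0):A a9@(2,3):A
t=2: a0@(0,0):A a1@(2,0):A a2@(0,1):B a3@(1,0):B a4@(1,1):B a5@(3,3):A a6@(1,2):B a7@(1,3):A a8@(3,0):A a9@(2,3):A
t=3: a0@(0,0):A a1@(2,0):A a2@(0,1):B a3@(0,2):B a4@(1,1):B a5@(3,3):A a6@(1,2):B a7@(1,3):A a8@(3,0):A a9@(2,3):A
t=4: (unchanged — steady state)

ABB.
.BBA
A..A
A..A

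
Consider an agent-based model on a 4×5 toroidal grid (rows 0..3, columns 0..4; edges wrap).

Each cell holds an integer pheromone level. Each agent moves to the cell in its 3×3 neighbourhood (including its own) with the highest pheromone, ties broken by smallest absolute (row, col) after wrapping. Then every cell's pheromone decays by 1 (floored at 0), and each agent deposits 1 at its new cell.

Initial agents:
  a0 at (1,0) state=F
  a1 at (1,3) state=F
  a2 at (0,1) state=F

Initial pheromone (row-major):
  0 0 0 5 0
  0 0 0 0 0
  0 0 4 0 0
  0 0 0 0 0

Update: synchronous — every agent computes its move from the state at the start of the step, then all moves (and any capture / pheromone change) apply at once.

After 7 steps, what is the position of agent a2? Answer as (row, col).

(0, 0)

t=1: a0@(0,0) a1@(0,3) a2@(0,0) | pheromone: 2 0 0 5 0 / 0 0 0 0 0 / 0 0 3 0 0 / 0 0 0 0 0
t=2: a0@(0,0) a1@(0,3) a2@(0,0) | pheromone: 3 0 0 5 0 / 0 0 0 0 0 / 0 0 2 0 0 / 0 0 0 0 0
t=3: a0@(0,0) a1@(0,3) a2@(0,0) | pheromone: 4 0 0 5 0 / 0 0 0 0 0 / 0 0 1 0 0 / 0 0 0 0 0
t=4: a0@(0,0) a1@(0,3) a2@(0,0) | pheromone: 5 0 0 5 0 / 0 0 0 0 0 / 0 0 0 0 0 / 0 0 0 0 0
t=5: a0@(0,0) a1@(0,3) a2@(0,0) | pheromone: 6 0 0 5 0 / 0 0 0 0 0 / 0 0 0 0 0 / 0 0 0 0 0
t=6: a0@(0,0) a1@(0,3) a2@(0,0) | pheromone: 7 0 0 5 0 / 0 0 0 0 0 / 0 0 0 0 0 / 0 0 0 0 0
t=7: a0@(0,0) a1@(0,3) a2@(0,0) | pheromone: 8 0 0 5 0 / 0 0 0 0 0 / 0 0 0 0 0 / 0 0 0 0 0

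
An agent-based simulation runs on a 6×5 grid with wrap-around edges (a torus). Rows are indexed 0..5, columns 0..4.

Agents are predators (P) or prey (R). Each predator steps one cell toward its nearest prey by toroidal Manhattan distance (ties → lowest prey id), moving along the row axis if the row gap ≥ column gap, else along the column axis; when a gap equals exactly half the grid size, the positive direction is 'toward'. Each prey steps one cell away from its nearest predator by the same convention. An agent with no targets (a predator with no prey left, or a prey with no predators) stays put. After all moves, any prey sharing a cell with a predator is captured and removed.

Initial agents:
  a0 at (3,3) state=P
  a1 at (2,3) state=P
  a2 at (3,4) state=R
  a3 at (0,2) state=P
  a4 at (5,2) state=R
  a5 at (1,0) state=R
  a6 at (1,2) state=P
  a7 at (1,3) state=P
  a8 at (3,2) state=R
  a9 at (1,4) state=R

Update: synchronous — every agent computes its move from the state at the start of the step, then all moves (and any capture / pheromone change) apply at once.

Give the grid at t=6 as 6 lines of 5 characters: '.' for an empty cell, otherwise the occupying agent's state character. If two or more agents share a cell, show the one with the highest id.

t=1: a0@(3,4):P a1@(3,3):P a2@(3,0):R a3@(5,2):P a4@(4,2):R a6@(0,2):P a7@(1,4):P a8@(3,1):R a9@(1,0):R
t=2: a0@(3,0):P a1@(3,4):P a2@(3,1):R a3@(4,2):P a4@(3,2):R a6@(5,2):P a7@(1,0):P a8@(3,2):R a9@(1,1):R
t=3: a0@(3,1):P a1@(3,0):P a3@(3,2):P a4@(2,2):R a6@(4,2):P a7@(1,1):P a8@(2,2):R a9@(1,2):R
t=4: a0@(2,1):P a1@(3,1):P a3@(2,2):P a6@(3,2):P a7@(1,2):P a9@(1,3):R
t=5: a0@(2,2):P a1@(2,1):P a3@(1,2):P a6@(2,2):P a7@(1,3):P a9@(1,4):R
t=6: a0@(2,3):P a1@(2,0):P a3@(1,3):P a6@(2,3):P a7@(1,4):P a9@(1,0):R

.....
R..PP
P..P.
.....
.....
.....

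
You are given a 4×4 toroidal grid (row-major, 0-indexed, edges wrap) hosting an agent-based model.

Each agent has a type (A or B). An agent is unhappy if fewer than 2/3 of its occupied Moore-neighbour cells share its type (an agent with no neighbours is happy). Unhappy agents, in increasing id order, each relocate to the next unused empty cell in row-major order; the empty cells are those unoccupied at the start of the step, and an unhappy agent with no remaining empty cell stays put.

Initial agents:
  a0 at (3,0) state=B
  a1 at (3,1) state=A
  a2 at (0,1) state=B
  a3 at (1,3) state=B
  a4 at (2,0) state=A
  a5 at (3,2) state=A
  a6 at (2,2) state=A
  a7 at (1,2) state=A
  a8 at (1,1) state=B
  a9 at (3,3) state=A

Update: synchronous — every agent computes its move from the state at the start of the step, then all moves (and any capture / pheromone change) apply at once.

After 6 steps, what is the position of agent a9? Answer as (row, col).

t=1: a0@(0,0):B a1@(0,2):A a2@(0,3):B a3@(1,0):B a4@(2,1):A a5@(3,2):A a6@(2,2):A a7@(2,3):A a8@(1,1):B a9@(3,3):A
t=2: a0@(0,0):B a1@(0,1):A a2@(1,2):B a3@(1,3):B a4@(2,0):A a5@(3,2):A a6@(2,2):A a7@(2,3):A a8@(3,0):B a9@(3,3):A
t=3: a0@(0,2):B a1@(0,3):A a2@(1,0):B a3@(1,1):B a4@(2,1):A a5@(3,2):A a6@(3,1):A a7@(2,3):A a8@(3,0):B a9@(3,3):A
t=4: a0@(0,0):B a1@(0,1):A a2@(1,2):B a3@(1,1):B a4@(1,3):A a5@(3,2):A a6@(2,0):A a7@(2,2):A a8@(3,0):B a9@(3,3):A
t=5: a0@(0,2):B a1@(0,3):A a2@(1,0):B a3@(2,1):B a4@(2,3):A a5@(3,2):A a6@(3,1):A a7@(2,2):A a8@(3,0):B a9@(3,3):A
t=6: a0@(0,0):B a1@(0,1):A a2@(1,1):B a3@(1,2):B a4@(1,3):A a5@(3,2):A a6@(2,0):A a7@(2,2):A a8@(3,0):B a9@(3,3):A

(3, 3)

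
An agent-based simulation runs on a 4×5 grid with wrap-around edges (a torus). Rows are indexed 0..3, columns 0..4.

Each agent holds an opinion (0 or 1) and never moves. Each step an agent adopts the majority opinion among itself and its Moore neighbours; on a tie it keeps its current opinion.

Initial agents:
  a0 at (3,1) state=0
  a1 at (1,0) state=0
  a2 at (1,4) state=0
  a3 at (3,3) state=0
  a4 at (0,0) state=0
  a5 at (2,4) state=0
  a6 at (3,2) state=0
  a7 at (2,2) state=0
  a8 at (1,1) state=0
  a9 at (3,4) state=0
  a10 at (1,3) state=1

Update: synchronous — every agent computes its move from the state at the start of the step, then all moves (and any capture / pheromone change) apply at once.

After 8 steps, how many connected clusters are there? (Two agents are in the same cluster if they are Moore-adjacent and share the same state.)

1

t=1: a0@(3,1):0 a1@(1,0):0 a2@(1,4):0 a3@(3,3):0 a4@(0,0):0 a5@(2,4):0 a6@(3,2):0 a7@(2,2):0 a8@(1,1):0 a9@(3,4):0 a10@(1,3):0
t=2: (unchanged — steady state)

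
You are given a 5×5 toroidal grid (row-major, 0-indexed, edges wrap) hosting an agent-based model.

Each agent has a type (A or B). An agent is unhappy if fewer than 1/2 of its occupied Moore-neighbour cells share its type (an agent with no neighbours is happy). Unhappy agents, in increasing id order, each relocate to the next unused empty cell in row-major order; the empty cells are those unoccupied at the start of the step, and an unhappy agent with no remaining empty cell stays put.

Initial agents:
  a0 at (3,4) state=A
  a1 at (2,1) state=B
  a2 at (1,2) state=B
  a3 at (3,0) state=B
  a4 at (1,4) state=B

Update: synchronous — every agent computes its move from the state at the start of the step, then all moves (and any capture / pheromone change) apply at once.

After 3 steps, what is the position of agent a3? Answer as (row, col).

t=1: a0@(0,0):A a1@(2,1):B a2@(1,2):B a3@(3,0):B a4@(1,4):B
t=2: a0@(0,1):A a1@(2,1):B a2@(1,2):B a3@(3,0):B a4@(0,2):B
t=3: a0@(0,0):A a1@(2,1):B a2@(1,2):B a3@(3,0):B a4@(0,2):B

(3, 0)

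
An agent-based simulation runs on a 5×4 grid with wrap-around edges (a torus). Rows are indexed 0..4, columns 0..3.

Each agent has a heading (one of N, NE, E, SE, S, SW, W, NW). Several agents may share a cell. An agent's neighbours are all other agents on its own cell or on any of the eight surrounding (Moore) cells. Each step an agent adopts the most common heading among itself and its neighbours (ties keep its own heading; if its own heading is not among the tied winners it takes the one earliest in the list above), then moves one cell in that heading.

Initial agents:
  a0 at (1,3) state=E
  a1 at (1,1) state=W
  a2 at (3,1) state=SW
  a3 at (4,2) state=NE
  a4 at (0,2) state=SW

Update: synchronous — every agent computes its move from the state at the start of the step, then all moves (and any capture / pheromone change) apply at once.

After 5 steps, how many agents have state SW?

5

t=1: a0@(1,0):E a1@(1,0):W a2@(4,0):SW a3@(0,1):SW a4@(1,1):SW
t=2: a0@(2,3):SW a1@(2,3):SW a2@(0,3):SW a3@(1,0):SW a4@(2,0):SW
t=3: a0@(3,2):SW a1@(3,2):SW a2@(1,2):SW a3@(2,3):SW a4@(3,3):SW
t=4: a0@(4,1):SW a1@(4,1):SW a2@(2,1):SW a3@(3,2):SW a4@(4,2):SW
t=5: a0@(0,0):SW a1@(0,0):SW a2@(3,0):SW a3@(4,1):SW a4@(0,1):SW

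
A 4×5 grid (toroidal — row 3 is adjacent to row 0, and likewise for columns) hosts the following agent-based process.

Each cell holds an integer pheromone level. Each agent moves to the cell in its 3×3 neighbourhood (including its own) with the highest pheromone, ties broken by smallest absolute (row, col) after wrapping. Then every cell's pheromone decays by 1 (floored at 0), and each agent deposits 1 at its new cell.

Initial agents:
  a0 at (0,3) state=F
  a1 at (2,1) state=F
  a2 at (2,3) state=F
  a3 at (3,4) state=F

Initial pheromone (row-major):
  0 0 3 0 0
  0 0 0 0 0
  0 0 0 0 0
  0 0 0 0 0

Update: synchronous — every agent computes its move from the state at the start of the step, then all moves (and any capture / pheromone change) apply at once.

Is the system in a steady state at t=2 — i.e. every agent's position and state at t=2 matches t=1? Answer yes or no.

no

t=1: a0@(0,2) a1@(1,0) a2@(1,2) a3@(0,0) | pheromone: 1 0 3 0 0 / 1 0 1 0 0 / 0 0 0 0 0 / 0 0 0 0 0
t=2: a0@(0,2) a1@(0,0) a2@(0,2) a3@(0,0) | pheromone: 2 0 4 0 0 / 0 0 0 0 0 / 0 0 0 0 0 / 0 0 0 0 0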